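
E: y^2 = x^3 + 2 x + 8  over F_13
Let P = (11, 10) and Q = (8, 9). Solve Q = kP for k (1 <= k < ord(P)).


Enumerate multiples of P until we hit Q = (8, 9):
  1P = (11, 10)
  2P = (8, 9)
Match found at i = 2.

k = 2


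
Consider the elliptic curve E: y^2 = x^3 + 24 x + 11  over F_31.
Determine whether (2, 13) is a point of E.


Check whether y^2 = x^3 + 24 x + 11 (mod 31) for (x, y) = (2, 13).
LHS: y^2 = 13^2 mod 31 = 14
RHS: x^3 + 24 x + 11 = 2^3 + 24*2 + 11 mod 31 = 5
LHS != RHS

No, not on the curve


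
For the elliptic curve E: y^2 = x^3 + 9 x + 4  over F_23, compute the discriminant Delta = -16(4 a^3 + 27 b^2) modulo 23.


4 a^3 + 27 b^2 = 4*9^3 + 27*4^2 = 2916 + 432 = 3348
Delta = -16 * (3348) = -53568
Delta mod 23 = 22

Delta = 22 (mod 23)


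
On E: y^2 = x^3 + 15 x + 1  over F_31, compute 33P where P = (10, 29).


k = 33 = 100001_2 (binary, LSB first: 100001)
Double-and-add from P = (10, 29):
  bit 0 = 1: acc = O + (10, 29) = (10, 29)
  bit 1 = 0: acc unchanged = (10, 29)
  bit 2 = 0: acc unchanged = (10, 29)
  bit 3 = 0: acc unchanged = (10, 29)
  bit 4 = 0: acc unchanged = (10, 29)
  bit 5 = 1: acc = (10, 29) + (24, 7) = (2, 16)

33P = (2, 16)


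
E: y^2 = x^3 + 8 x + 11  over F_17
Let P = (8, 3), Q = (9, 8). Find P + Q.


P != Q, so use the chord formula.
s = (y2 - y1) / (x2 - x1) = (5) / (1) mod 17 = 5
x3 = s^2 - x1 - x2 mod 17 = 5^2 - 8 - 9 = 8
y3 = s (x1 - x3) - y1 mod 17 = 5 * (8 - 8) - 3 = 14

P + Q = (8, 14)


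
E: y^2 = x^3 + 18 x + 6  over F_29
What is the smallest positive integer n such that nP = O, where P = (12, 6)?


Compute successive multiples of P until we hit O:
  1P = (12, 6)
  2P = (12, 23)
  3P = O

ord(P) = 3


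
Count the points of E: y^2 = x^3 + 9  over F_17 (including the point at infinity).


For each x in F_17, count y with y^2 = x^3 + 0 x + 9 mod 17:
  x = 0: RHS = 9, y in [3, 14]  -> 2 point(s)
  x = 2: RHS = 0, y in [0]  -> 1 point(s)
  x = 3: RHS = 2, y in [6, 11]  -> 2 point(s)
  x = 5: RHS = 15, y in [7, 10]  -> 2 point(s)
  x = 6: RHS = 4, y in [2, 15]  -> 2 point(s)
  x = 13: RHS = 13, y in [8, 9]  -> 2 point(s)
  x = 14: RHS = 16, y in [4, 13]  -> 2 point(s)
  x = 15: RHS = 1, y in [1, 16]  -> 2 point(s)
  x = 16: RHS = 8, y in [5, 12]  -> 2 point(s)
Affine points: 17. Add the point at infinity: total = 18.

#E(F_17) = 18


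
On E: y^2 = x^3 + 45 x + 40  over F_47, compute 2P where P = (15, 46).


Doubling: s = (3 x1^2 + a) / (2 y1)
s = (3*15^2 + 45) / (2*46) mod 47 = 16
x3 = s^2 - 2 x1 mod 47 = 16^2 - 2*15 = 38
y3 = s (x1 - x3) - y1 mod 47 = 16 * (15 - 38) - 46 = 9

2P = (38, 9)


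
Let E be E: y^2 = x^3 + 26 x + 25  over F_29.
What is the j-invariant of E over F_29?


Delta = -16(4 a^3 + 27 b^2) mod 29 = 7
-1728 * (4 a)^3 = -1728 * (4*26)^3 mod 29 = 28
j = 28 * 7^(-1) mod 29 = 4

j = 4 (mod 29)


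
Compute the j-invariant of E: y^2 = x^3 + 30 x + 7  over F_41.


Delta = -16(4 a^3 + 27 b^2) mod 41 = 15
-1728 * (4 a)^3 = -1728 * (4*30)^3 mod 41 = 39
j = 39 * 15^(-1) mod 41 = 19

j = 19 (mod 41)


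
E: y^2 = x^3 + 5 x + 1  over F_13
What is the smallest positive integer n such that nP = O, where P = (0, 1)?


Compute successive multiples of P until we hit O:
  1P = (0, 1)
  2P = (3, 11)
  3P = (11, 10)
  4P = (6, 0)
  5P = (11, 3)
  6P = (3, 2)
  7P = (0, 12)
  8P = O

ord(P) = 8


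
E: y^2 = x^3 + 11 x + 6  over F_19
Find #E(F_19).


For each x in F_19, count y with y^2 = x^3 + 11 x + 6 mod 19:
  x = 0: RHS = 6, y in [5, 14]  -> 2 point(s)
  x = 2: RHS = 17, y in [6, 13]  -> 2 point(s)
  x = 3: RHS = 9, y in [3, 16]  -> 2 point(s)
  x = 4: RHS = 0, y in [0]  -> 1 point(s)
  x = 8: RHS = 17, y in [6, 13]  -> 2 point(s)
  x = 9: RHS = 17, y in [6, 13]  -> 2 point(s)
  x = 12: RHS = 4, y in [2, 17]  -> 2 point(s)
  x = 13: RHS = 9, y in [3, 16]  -> 2 point(s)
  x = 14: RHS = 16, y in [4, 15]  -> 2 point(s)
Affine points: 17. Add the point at infinity: total = 18.

#E(F_19) = 18


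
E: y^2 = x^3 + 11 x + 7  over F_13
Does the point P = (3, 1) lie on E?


Check whether y^2 = x^3 + 11 x + 7 (mod 13) for (x, y) = (3, 1).
LHS: y^2 = 1^2 mod 13 = 1
RHS: x^3 + 11 x + 7 = 3^3 + 11*3 + 7 mod 13 = 2
LHS != RHS

No, not on the curve


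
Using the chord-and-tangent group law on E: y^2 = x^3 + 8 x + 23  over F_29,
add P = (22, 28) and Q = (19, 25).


P != Q, so use the chord formula.
s = (y2 - y1) / (x2 - x1) = (26) / (26) mod 29 = 1
x3 = s^2 - x1 - x2 mod 29 = 1^2 - 22 - 19 = 18
y3 = s (x1 - x3) - y1 mod 29 = 1 * (22 - 18) - 28 = 5

P + Q = (18, 5)


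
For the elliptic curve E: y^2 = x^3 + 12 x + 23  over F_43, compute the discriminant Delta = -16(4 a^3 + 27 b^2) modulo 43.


4 a^3 + 27 b^2 = 4*12^3 + 27*23^2 = 6912 + 14283 = 21195
Delta = -16 * (21195) = -339120
Delta mod 43 = 21

Delta = 21 (mod 43)


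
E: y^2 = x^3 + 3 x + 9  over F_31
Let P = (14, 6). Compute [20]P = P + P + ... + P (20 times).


k = 20 = 10100_2 (binary, LSB first: 00101)
Double-and-add from P = (14, 6):
  bit 0 = 0: acc unchanged = O
  bit 1 = 0: acc unchanged = O
  bit 2 = 1: acc = O + (8, 24) = (8, 24)
  bit 3 = 0: acc unchanged = (8, 24)
  bit 4 = 1: acc = (8, 24) + (23, 0) = (10, 4)

20P = (10, 4)


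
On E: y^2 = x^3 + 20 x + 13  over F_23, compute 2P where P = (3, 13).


Doubling: s = (3 x1^2 + a) / (2 y1)
s = (3*3^2 + 20) / (2*13) mod 23 = 8
x3 = s^2 - 2 x1 mod 23 = 8^2 - 2*3 = 12
y3 = s (x1 - x3) - y1 mod 23 = 8 * (3 - 12) - 13 = 7

2P = (12, 7)


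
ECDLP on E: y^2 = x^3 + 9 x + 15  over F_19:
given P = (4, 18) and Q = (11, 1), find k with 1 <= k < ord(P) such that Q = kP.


Enumerate multiples of P until we hit Q = (11, 1):
  1P = (4, 18)
  2P = (11, 1)
Match found at i = 2.

k = 2


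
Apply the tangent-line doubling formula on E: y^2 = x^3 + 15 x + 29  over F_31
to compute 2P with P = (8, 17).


Doubling: s = (3 x1^2 + a) / (2 y1)
s = (3*8^2 + 15) / (2*17) mod 31 = 7
x3 = s^2 - 2 x1 mod 31 = 7^2 - 2*8 = 2
y3 = s (x1 - x3) - y1 mod 31 = 7 * (8 - 2) - 17 = 25

2P = (2, 25)


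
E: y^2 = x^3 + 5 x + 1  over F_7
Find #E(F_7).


For each x in F_7, count y with y^2 = x^3 + 5 x + 1 mod 7:
  x = 0: RHS = 1, y in [1, 6]  -> 2 point(s)
  x = 1: RHS = 0, y in [0]  -> 1 point(s)
  x = 3: RHS = 1, y in [1, 6]  -> 2 point(s)
  x = 4: RHS = 1, y in [1, 6]  -> 2 point(s)
  x = 5: RHS = 4, y in [2, 5]  -> 2 point(s)
  x = 6: RHS = 2, y in [3, 4]  -> 2 point(s)
Affine points: 11. Add the point at infinity: total = 12.

#E(F_7) = 12


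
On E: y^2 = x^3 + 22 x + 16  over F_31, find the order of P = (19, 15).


Compute successive multiples of P until we hit O:
  1P = (19, 15)
  2P = (21, 25)
  3P = (16, 0)
  4P = (21, 6)
  5P = (19, 16)
  6P = O

ord(P) = 6


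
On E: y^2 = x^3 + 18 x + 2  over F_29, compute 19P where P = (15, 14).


k = 19 = 10011_2 (binary, LSB first: 11001)
Double-and-add from P = (15, 14):
  bit 0 = 1: acc = O + (15, 14) = (15, 14)
  bit 1 = 1: acc = (15, 14) + (8, 7) = (7, 23)
  bit 2 = 0: acc unchanged = (7, 23)
  bit 3 = 0: acc unchanged = (7, 23)
  bit 4 = 1: acc = (7, 23) + (27, 25) = (4, 15)

19P = (4, 15)


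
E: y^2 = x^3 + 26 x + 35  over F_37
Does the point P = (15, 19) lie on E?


Check whether y^2 = x^3 + 26 x + 35 (mod 37) for (x, y) = (15, 19).
LHS: y^2 = 19^2 mod 37 = 28
RHS: x^3 + 26 x + 35 = 15^3 + 26*15 + 35 mod 37 = 26
LHS != RHS

No, not on the curve


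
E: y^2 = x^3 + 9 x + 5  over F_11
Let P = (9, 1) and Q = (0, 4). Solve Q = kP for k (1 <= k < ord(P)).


Enumerate multiples of P until we hit Q = (0, 4):
  1P = (9, 1)
  2P = (7, 9)
  3P = (0, 7)
  4P = (0, 4)
Match found at i = 4.

k = 4


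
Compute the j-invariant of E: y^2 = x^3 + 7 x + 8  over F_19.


Delta = -16(4 a^3 + 27 b^2) mod 19 = 9
-1728 * (4 a)^3 = -1728 * (4*7)^3 mod 19 = 7
j = 7 * 9^(-1) mod 19 = 5

j = 5 (mod 19)


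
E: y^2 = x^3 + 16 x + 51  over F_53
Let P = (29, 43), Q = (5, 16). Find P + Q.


P != Q, so use the chord formula.
s = (y2 - y1) / (x2 - x1) = (26) / (29) mod 53 = 21
x3 = s^2 - x1 - x2 mod 53 = 21^2 - 29 - 5 = 36
y3 = s (x1 - x3) - y1 mod 53 = 21 * (29 - 36) - 43 = 22

P + Q = (36, 22)


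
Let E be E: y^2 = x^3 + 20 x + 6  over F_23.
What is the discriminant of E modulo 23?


4 a^3 + 27 b^2 = 4*20^3 + 27*6^2 = 32000 + 972 = 32972
Delta = -16 * (32972) = -527552
Delta mod 23 = 22

Delta = 22 (mod 23)


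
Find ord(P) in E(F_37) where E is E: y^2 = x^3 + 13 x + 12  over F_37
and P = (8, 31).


Compute successive multiples of P until we hit O:
  1P = (8, 31)
  2P = (32, 9)
  3P = (13, 26)
  4P = (17, 15)
  5P = (1, 10)
  6P = (0, 30)
  7P = (3, 2)
  8P = (33, 9)
  ... (continuing to 36P)
  36P = O

ord(P) = 36


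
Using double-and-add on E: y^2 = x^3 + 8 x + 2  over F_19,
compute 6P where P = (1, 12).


k = 6 = 110_2 (binary, LSB first: 011)
Double-and-add from P = (1, 12):
  bit 0 = 0: acc unchanged = O
  bit 1 = 1: acc = O + (15, 18) = (15, 18)
  bit 2 = 1: acc = (15, 18) + (13, 2) = (17, 4)

6P = (17, 4)


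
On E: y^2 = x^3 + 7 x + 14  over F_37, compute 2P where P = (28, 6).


Doubling: s = (3 x1^2 + a) / (2 y1)
s = (3*28^2 + 7) / (2*6) mod 37 = 27
x3 = s^2 - 2 x1 mod 37 = 27^2 - 2*28 = 7
y3 = s (x1 - x3) - y1 mod 37 = 27 * (28 - 7) - 6 = 6

2P = (7, 6)


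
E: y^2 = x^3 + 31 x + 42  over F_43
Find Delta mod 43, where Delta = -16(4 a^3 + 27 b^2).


4 a^3 + 27 b^2 = 4*31^3 + 27*42^2 = 119164 + 47628 = 166792
Delta = -16 * (166792) = -2668672
Delta mod 43 = 37

Delta = 37 (mod 43)


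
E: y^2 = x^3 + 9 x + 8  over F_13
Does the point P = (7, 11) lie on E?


Check whether y^2 = x^3 + 9 x + 8 (mod 13) for (x, y) = (7, 11).
LHS: y^2 = 11^2 mod 13 = 4
RHS: x^3 + 9 x + 8 = 7^3 + 9*7 + 8 mod 13 = 11
LHS != RHS

No, not on the curve


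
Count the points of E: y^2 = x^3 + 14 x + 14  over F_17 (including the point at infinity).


For each x in F_17, count y with y^2 = x^3 + 14 x + 14 mod 17:
  x = 2: RHS = 16, y in [4, 13]  -> 2 point(s)
  x = 3: RHS = 15, y in [7, 10]  -> 2 point(s)
  x = 4: RHS = 15, y in [7, 10]  -> 2 point(s)
  x = 6: RHS = 8, y in [5, 12]  -> 2 point(s)
  x = 7: RHS = 13, y in [8, 9]  -> 2 point(s)
  x = 8: RHS = 9, y in [3, 14]  -> 2 point(s)
  x = 9: RHS = 2, y in [6, 11]  -> 2 point(s)
  x = 10: RHS = 15, y in [7, 10]  -> 2 point(s)
  x = 13: RHS = 13, y in [8, 9]  -> 2 point(s)
  x = 14: RHS = 13, y in [8, 9]  -> 2 point(s)
  x = 16: RHS = 16, y in [4, 13]  -> 2 point(s)
Affine points: 22. Add the point at infinity: total = 23.

#E(F_17) = 23


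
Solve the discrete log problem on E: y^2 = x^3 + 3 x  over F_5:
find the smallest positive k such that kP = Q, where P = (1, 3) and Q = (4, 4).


Enumerate multiples of P until we hit Q = (4, 4):
  1P = (1, 3)
  2P = (4, 4)
Match found at i = 2.

k = 2


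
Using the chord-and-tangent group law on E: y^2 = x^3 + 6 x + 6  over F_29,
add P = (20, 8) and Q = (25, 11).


P != Q, so use the chord formula.
s = (y2 - y1) / (x2 - x1) = (3) / (5) mod 29 = 18
x3 = s^2 - x1 - x2 mod 29 = 18^2 - 20 - 25 = 18
y3 = s (x1 - x3) - y1 mod 29 = 18 * (20 - 18) - 8 = 28

P + Q = (18, 28)


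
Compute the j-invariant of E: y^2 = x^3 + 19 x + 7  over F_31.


Delta = -16(4 a^3 + 27 b^2) mod 31 = 20
-1728 * (4 a)^3 = -1728 * (4*19)^3 mod 31 = 4
j = 4 * 20^(-1) mod 31 = 25

j = 25 (mod 31)


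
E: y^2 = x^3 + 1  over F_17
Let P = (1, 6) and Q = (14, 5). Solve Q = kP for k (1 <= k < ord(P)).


Enumerate multiples of P until we hit Q = (14, 5):
  1P = (1, 6)
  2P = (14, 12)
  3P = (0, 1)
  4P = (7, 15)
  5P = (7, 2)
  6P = (0, 16)
  7P = (14, 5)
Match found at i = 7.

k = 7


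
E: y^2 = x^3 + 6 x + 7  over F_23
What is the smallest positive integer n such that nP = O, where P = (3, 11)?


Compute successive multiples of P until we hit O:
  1P = (3, 11)
  2P = (2, 2)
  3P = (7, 22)
  4P = (22, 0)
  5P = (7, 1)
  6P = (2, 21)
  7P = (3, 12)
  8P = O

ord(P) = 8


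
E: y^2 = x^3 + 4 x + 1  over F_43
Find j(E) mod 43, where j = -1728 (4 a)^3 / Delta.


Delta = -16(4 a^3 + 27 b^2) mod 43 = 30
-1728 * (4 a)^3 = -1728 * (4*4)^3 mod 43 = 41
j = 41 * 30^(-1) mod 43 = 20

j = 20 (mod 43)


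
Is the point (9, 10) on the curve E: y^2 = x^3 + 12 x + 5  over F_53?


Check whether y^2 = x^3 + 12 x + 5 (mod 53) for (x, y) = (9, 10).
LHS: y^2 = 10^2 mod 53 = 47
RHS: x^3 + 12 x + 5 = 9^3 + 12*9 + 5 mod 53 = 47
LHS = RHS

Yes, on the curve


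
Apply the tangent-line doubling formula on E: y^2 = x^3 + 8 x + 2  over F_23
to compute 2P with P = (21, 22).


Doubling: s = (3 x1^2 + a) / (2 y1)
s = (3*21^2 + 8) / (2*22) mod 23 = 13
x3 = s^2 - 2 x1 mod 23 = 13^2 - 2*21 = 12
y3 = s (x1 - x3) - y1 mod 23 = 13 * (21 - 12) - 22 = 3

2P = (12, 3)


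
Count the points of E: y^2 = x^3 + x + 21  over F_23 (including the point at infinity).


For each x in F_23, count y with y^2 = x^3 + 1 x + 21 mod 23:
  x = 1: RHS = 0, y in [0]  -> 1 point(s)
  x = 2: RHS = 8, y in [10, 13]  -> 2 point(s)
  x = 5: RHS = 13, y in [6, 17]  -> 2 point(s)
  x = 6: RHS = 13, y in [6, 17]  -> 2 point(s)
  x = 7: RHS = 3, y in [7, 16]  -> 2 point(s)
  x = 8: RHS = 12, y in [9, 14]  -> 2 point(s)
  x = 9: RHS = 0, y in [0]  -> 1 point(s)
  x = 11: RHS = 6, y in [11, 12]  -> 2 point(s)
  x = 12: RHS = 13, y in [6, 17]  -> 2 point(s)
  x = 13: RHS = 0, y in [0]  -> 1 point(s)
  x = 16: RHS = 16, y in [4, 19]  -> 2 point(s)
  x = 17: RHS = 6, y in [11, 12]  -> 2 point(s)
  x = 18: RHS = 6, y in [11, 12]  -> 2 point(s)
Affine points: 23. Add the point at infinity: total = 24.

#E(F_23) = 24


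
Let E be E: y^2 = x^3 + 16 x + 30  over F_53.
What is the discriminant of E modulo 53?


4 a^3 + 27 b^2 = 4*16^3 + 27*30^2 = 16384 + 24300 = 40684
Delta = -16 * (40684) = -650944
Delta mod 53 = 2

Delta = 2 (mod 53)


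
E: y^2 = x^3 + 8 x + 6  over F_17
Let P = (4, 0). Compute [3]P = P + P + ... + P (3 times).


k = 3 = 11_2 (binary, LSB first: 11)
Double-and-add from P = (4, 0):
  bit 0 = 1: acc = O + (4, 0) = (4, 0)
  bit 1 = 1: acc = (4, 0) + O = (4, 0)

3P = (4, 0)


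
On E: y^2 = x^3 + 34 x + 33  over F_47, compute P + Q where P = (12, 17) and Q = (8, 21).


P != Q, so use the chord formula.
s = (y2 - y1) / (x2 - x1) = (4) / (43) mod 47 = 46
x3 = s^2 - x1 - x2 mod 47 = 46^2 - 12 - 8 = 28
y3 = s (x1 - x3) - y1 mod 47 = 46 * (12 - 28) - 17 = 46

P + Q = (28, 46)


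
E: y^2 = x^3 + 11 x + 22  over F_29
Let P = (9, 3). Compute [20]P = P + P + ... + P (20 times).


k = 20 = 10100_2 (binary, LSB first: 00101)
Double-and-add from P = (9, 3):
  bit 0 = 0: acc unchanged = O
  bit 1 = 0: acc unchanged = O
  bit 2 = 1: acc = O + (0, 15) = (0, 15)
  bit 3 = 0: acc unchanged = (0, 15)
  bit 4 = 1: acc = (0, 15) + (26, 22) = (2, 9)

20P = (2, 9)


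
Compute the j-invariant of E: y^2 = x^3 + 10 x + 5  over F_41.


Delta = -16(4 a^3 + 27 b^2) mod 41 = 25
-1728 * (4 a)^3 = -1728 * (4*10)^3 mod 41 = 6
j = 6 * 25^(-1) mod 41 = 15

j = 15 (mod 41)


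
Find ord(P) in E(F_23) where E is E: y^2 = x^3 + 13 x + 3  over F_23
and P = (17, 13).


Compute successive multiples of P until we hit O:
  1P = (17, 13)
  2P = (16, 12)
  3P = (14, 13)
  4P = (15, 10)
  5P = (22, 14)
  6P = (19, 5)
  7P = (3, 0)
  8P = (19, 18)
  ... (continuing to 14P)
  14P = O

ord(P) = 14


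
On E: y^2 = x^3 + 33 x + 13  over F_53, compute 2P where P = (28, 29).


Doubling: s = (3 x1^2 + a) / (2 y1)
s = (3*28^2 + 33) / (2*29) mod 53 = 0
x3 = s^2 - 2 x1 mod 53 = 0^2 - 2*28 = 50
y3 = s (x1 - x3) - y1 mod 53 = 0 * (28 - 50) - 29 = 24

2P = (50, 24)


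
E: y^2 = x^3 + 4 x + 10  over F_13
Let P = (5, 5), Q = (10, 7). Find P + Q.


P != Q, so use the chord formula.
s = (y2 - y1) / (x2 - x1) = (2) / (5) mod 13 = 3
x3 = s^2 - x1 - x2 mod 13 = 3^2 - 5 - 10 = 7
y3 = s (x1 - x3) - y1 mod 13 = 3 * (5 - 7) - 5 = 2

P + Q = (7, 2)


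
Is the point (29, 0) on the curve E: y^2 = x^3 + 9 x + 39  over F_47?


Check whether y^2 = x^3 + 9 x + 39 (mod 47) for (x, y) = (29, 0).
LHS: y^2 = 0^2 mod 47 = 0
RHS: x^3 + 9 x + 39 = 29^3 + 9*29 + 39 mod 47 = 14
LHS != RHS

No, not on the curve


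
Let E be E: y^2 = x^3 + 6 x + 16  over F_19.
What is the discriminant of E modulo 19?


4 a^3 + 27 b^2 = 4*6^3 + 27*16^2 = 864 + 6912 = 7776
Delta = -16 * (7776) = -124416
Delta mod 19 = 15

Delta = 15 (mod 19)


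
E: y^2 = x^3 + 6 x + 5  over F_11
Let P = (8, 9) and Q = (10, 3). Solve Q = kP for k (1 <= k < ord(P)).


Enumerate multiples of P until we hit Q = (10, 3):
  1P = (8, 9)
  2P = (6, 2)
  3P = (1, 10)
  4P = (0, 4)
  5P = (7, 4)
  6P = (10, 3)
Match found at i = 6.

k = 6


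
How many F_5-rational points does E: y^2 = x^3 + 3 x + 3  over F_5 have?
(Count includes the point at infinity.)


For each x in F_5, count y with y^2 = x^3 + 3 x + 3 mod 5:
  x = 3: RHS = 4, y in [2, 3]  -> 2 point(s)
  x = 4: RHS = 4, y in [2, 3]  -> 2 point(s)
Affine points: 4. Add the point at infinity: total = 5.

#E(F_5) = 5


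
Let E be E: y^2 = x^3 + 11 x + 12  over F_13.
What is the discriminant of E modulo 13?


4 a^3 + 27 b^2 = 4*11^3 + 27*12^2 = 5324 + 3888 = 9212
Delta = -16 * (9212) = -147392
Delta mod 13 = 2

Delta = 2 (mod 13)


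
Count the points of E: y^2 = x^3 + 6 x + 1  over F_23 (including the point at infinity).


For each x in F_23, count y with y^2 = x^3 + 6 x + 1 mod 23:
  x = 0: RHS = 1, y in [1, 22]  -> 2 point(s)
  x = 1: RHS = 8, y in [10, 13]  -> 2 point(s)
  x = 3: RHS = 0, y in [0]  -> 1 point(s)
  x = 5: RHS = 18, y in [8, 15]  -> 2 point(s)
  x = 6: RHS = 0, y in [0]  -> 1 point(s)
  x = 7: RHS = 18, y in [8, 15]  -> 2 point(s)
  x = 8: RHS = 9, y in [3, 20]  -> 2 point(s)
  x = 9: RHS = 2, y in [5, 18]  -> 2 point(s)
  x = 10: RHS = 3, y in [7, 16]  -> 2 point(s)
  x = 11: RHS = 18, y in [8, 15]  -> 2 point(s)
  x = 14: RHS = 0, y in [0]  -> 1 point(s)
  x = 15: RHS = 16, y in [4, 19]  -> 2 point(s)
  x = 17: RHS = 2, y in [5, 18]  -> 2 point(s)
  x = 20: RHS = 2, y in [5, 18]  -> 2 point(s)
  x = 21: RHS = 4, y in [2, 21]  -> 2 point(s)
Affine points: 27. Add the point at infinity: total = 28.

#E(F_23) = 28


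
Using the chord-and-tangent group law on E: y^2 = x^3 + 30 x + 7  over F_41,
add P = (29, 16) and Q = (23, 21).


P != Q, so use the chord formula.
s = (y2 - y1) / (x2 - x1) = (5) / (35) mod 41 = 6
x3 = s^2 - x1 - x2 mod 41 = 6^2 - 29 - 23 = 25
y3 = s (x1 - x3) - y1 mod 41 = 6 * (29 - 25) - 16 = 8

P + Q = (25, 8)


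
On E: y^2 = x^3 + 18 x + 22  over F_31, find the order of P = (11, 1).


Compute successive multiples of P until we hit O:
  1P = (11, 1)
  2P = (6, 6)
  3P = (15, 3)
  4P = (13, 29)
  5P = (17, 8)
  6P = (19, 0)
  7P = (17, 23)
  8P = (13, 2)
  ... (continuing to 12P)
  12P = O

ord(P) = 12


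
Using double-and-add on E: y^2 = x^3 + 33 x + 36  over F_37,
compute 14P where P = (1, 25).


k = 14 = 1110_2 (binary, LSB first: 0111)
Double-and-add from P = (1, 25):
  bit 0 = 0: acc unchanged = O
  bit 1 = 1: acc = O + (28, 34) = (28, 34)
  bit 2 = 1: acc = (28, 34) + (25, 13) = (33, 5)
  bit 3 = 1: acc = (33, 5) + (20, 1) = (20, 36)

14P = (20, 36)


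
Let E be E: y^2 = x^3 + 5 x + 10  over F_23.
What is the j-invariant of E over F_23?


Delta = -16(4 a^3 + 27 b^2) mod 23 = 21
-1728 * (4 a)^3 = -1728 * (4*5)^3 mod 23 = 12
j = 12 * 21^(-1) mod 23 = 17

j = 17 (mod 23)


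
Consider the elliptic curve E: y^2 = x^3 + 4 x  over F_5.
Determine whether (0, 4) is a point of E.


Check whether y^2 = x^3 + 4 x + 0 (mod 5) for (x, y) = (0, 4).
LHS: y^2 = 4^2 mod 5 = 1
RHS: x^3 + 4 x + 0 = 0^3 + 4*0 + 0 mod 5 = 0
LHS != RHS

No, not on the curve


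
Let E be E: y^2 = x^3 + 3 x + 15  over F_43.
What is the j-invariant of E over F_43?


Delta = -16(4 a^3 + 27 b^2) mod 43 = 15
-1728 * (4 a)^3 = -1728 * (4*3)^3 mod 43 = 22
j = 22 * 15^(-1) mod 43 = 33

j = 33 (mod 43)


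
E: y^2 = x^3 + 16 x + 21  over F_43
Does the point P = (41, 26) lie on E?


Check whether y^2 = x^3 + 16 x + 21 (mod 43) for (x, y) = (41, 26).
LHS: y^2 = 26^2 mod 43 = 31
RHS: x^3 + 16 x + 21 = 41^3 + 16*41 + 21 mod 43 = 24
LHS != RHS

No, not on the curve


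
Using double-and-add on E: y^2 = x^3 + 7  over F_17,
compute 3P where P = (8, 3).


k = 3 = 11_2 (binary, LSB first: 11)
Double-and-add from P = (8, 3):
  bit 0 = 1: acc = O + (8, 3) = (8, 3)
  bit 1 = 1: acc = (8, 3) + (5, 8) = (3, 0)

3P = (3, 0)


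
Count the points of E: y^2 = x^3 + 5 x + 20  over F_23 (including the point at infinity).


For each x in F_23, count y with y^2 = x^3 + 5 x + 20 mod 23:
  x = 1: RHS = 3, y in [7, 16]  -> 2 point(s)
  x = 3: RHS = 16, y in [4, 19]  -> 2 point(s)
  x = 4: RHS = 12, y in [9, 14]  -> 2 point(s)
  x = 5: RHS = 9, y in [3, 20]  -> 2 point(s)
  x = 6: RHS = 13, y in [6, 17]  -> 2 point(s)
  x = 9: RHS = 12, y in [9, 14]  -> 2 point(s)
  x = 10: RHS = 12, y in [9, 14]  -> 2 point(s)
  x = 11: RHS = 3, y in [7, 16]  -> 2 point(s)
  x = 17: RHS = 4, y in [2, 21]  -> 2 point(s)
  x = 18: RHS = 8, y in [10, 13]  -> 2 point(s)
  x = 20: RHS = 1, y in [1, 22]  -> 2 point(s)
  x = 21: RHS = 2, y in [5, 18]  -> 2 point(s)
Affine points: 24. Add the point at infinity: total = 25.

#E(F_23) = 25


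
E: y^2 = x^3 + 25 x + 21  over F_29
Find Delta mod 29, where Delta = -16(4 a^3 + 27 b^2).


4 a^3 + 27 b^2 = 4*25^3 + 27*21^2 = 62500 + 11907 = 74407
Delta = -16 * (74407) = -1190512
Delta mod 29 = 25

Delta = 25 (mod 29)


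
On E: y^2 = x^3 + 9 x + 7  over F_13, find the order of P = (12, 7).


Compute successive multiples of P until we hit O:
  1P = (12, 7)
  2P = (3, 10)
  3P = (1, 11)
  4P = (4, 9)
  5P = (6, 11)
  6P = (7, 7)
  7P = (7, 6)
  8P = (6, 2)
  ... (continuing to 13P)
  13P = O

ord(P) = 13


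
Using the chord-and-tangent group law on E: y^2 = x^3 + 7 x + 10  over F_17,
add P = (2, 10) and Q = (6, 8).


P != Q, so use the chord formula.
s = (y2 - y1) / (x2 - x1) = (15) / (4) mod 17 = 8
x3 = s^2 - x1 - x2 mod 17 = 8^2 - 2 - 6 = 5
y3 = s (x1 - x3) - y1 mod 17 = 8 * (2 - 5) - 10 = 0

P + Q = (5, 0)


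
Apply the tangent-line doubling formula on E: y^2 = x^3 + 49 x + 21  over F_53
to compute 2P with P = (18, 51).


Doubling: s = (3 x1^2 + a) / (2 y1)
s = (3*18^2 + 49) / (2*51) mod 53 = 23
x3 = s^2 - 2 x1 mod 53 = 23^2 - 2*18 = 16
y3 = s (x1 - x3) - y1 mod 53 = 23 * (18 - 16) - 51 = 48

2P = (16, 48)


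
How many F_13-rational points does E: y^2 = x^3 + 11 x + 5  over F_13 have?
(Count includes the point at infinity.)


For each x in F_13, count y with y^2 = x^3 + 11 x + 5 mod 13:
  x = 1: RHS = 4, y in [2, 11]  -> 2 point(s)
  x = 2: RHS = 9, y in [3, 10]  -> 2 point(s)
  x = 3: RHS = 0, y in [0]  -> 1 point(s)
  x = 4: RHS = 9, y in [3, 10]  -> 2 point(s)
  x = 5: RHS = 3, y in [4, 9]  -> 2 point(s)
  x = 6: RHS = 1, y in [1, 12]  -> 2 point(s)
  x = 7: RHS = 9, y in [3, 10]  -> 2 point(s)
  x = 9: RHS = 1, y in [1, 12]  -> 2 point(s)
  x = 10: RHS = 10, y in [6, 7]  -> 2 point(s)
  x = 11: RHS = 1, y in [1, 12]  -> 2 point(s)
Affine points: 19. Add the point at infinity: total = 20.

#E(F_13) = 20


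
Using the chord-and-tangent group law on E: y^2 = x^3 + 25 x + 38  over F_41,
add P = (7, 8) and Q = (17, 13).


P != Q, so use the chord formula.
s = (y2 - y1) / (x2 - x1) = (5) / (10) mod 41 = 21
x3 = s^2 - x1 - x2 mod 41 = 21^2 - 7 - 17 = 7
y3 = s (x1 - x3) - y1 mod 41 = 21 * (7 - 7) - 8 = 33

P + Q = (7, 33)


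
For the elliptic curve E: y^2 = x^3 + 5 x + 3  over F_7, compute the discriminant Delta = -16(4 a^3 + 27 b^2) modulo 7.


4 a^3 + 27 b^2 = 4*5^3 + 27*3^2 = 500 + 243 = 743
Delta = -16 * (743) = -11888
Delta mod 7 = 5

Delta = 5 (mod 7)


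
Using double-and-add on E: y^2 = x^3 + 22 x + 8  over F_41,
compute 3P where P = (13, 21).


k = 3 = 11_2 (binary, LSB first: 11)
Double-and-add from P = (13, 21):
  bit 0 = 1: acc = O + (13, 21) = (13, 21)
  bit 1 = 1: acc = (13, 21) + (31, 10) = (18, 39)

3P = (18, 39)


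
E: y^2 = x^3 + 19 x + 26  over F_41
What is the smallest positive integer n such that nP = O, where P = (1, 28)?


Compute successive multiples of P until we hit O:
  1P = (1, 28)
  2P = (14, 24)
  3P = (21, 16)
  4P = (21, 25)
  5P = (14, 17)
  6P = (1, 13)
  7P = O

ord(P) = 7


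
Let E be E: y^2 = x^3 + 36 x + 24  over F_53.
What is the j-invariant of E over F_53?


Delta = -16(4 a^3 + 27 b^2) mod 53 = 39
-1728 * (4 a)^3 = -1728 * (4*36)^3 mod 53 = 39
j = 39 * 39^(-1) mod 53 = 1

j = 1 (mod 53)


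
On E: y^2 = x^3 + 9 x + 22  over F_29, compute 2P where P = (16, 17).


Doubling: s = (3 x1^2 + a) / (2 y1)
s = (3*16^2 + 9) / (2*17) mod 29 = 22
x3 = s^2 - 2 x1 mod 29 = 22^2 - 2*16 = 17
y3 = s (x1 - x3) - y1 mod 29 = 22 * (16 - 17) - 17 = 19

2P = (17, 19)


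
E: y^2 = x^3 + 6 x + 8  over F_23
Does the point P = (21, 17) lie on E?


Check whether y^2 = x^3 + 6 x + 8 (mod 23) for (x, y) = (21, 17).
LHS: y^2 = 17^2 mod 23 = 13
RHS: x^3 + 6 x + 8 = 21^3 + 6*21 + 8 mod 23 = 11
LHS != RHS

No, not on the curve


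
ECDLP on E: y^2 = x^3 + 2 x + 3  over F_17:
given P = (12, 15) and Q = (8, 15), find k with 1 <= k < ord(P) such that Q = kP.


Enumerate multiples of P until we hit Q = (8, 15):
  1P = (12, 15)
  2P = (14, 15)
  3P = (8, 2)
  4P = (15, 5)
  5P = (3, 6)
  6P = (3, 11)
  7P = (15, 12)
  8P = (8, 15)
Match found at i = 8.

k = 8


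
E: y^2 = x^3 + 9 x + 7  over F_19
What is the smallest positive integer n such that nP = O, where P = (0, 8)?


Compute successive multiples of P until we hit O:
  1P = (0, 8)
  2P = (9, 0)
  3P = (0, 11)
  4P = O

ord(P) = 4


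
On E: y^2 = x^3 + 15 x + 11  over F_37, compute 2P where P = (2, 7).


Doubling: s = (3 x1^2 + a) / (2 y1)
s = (3*2^2 + 15) / (2*7) mod 37 = 31
x3 = s^2 - 2 x1 mod 37 = 31^2 - 2*2 = 32
y3 = s (x1 - x3) - y1 mod 37 = 31 * (2 - 32) - 7 = 25

2P = (32, 25)


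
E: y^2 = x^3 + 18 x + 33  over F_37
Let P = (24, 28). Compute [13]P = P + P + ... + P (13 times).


k = 13 = 1101_2 (binary, LSB first: 1011)
Double-and-add from P = (24, 28):
  bit 0 = 1: acc = O + (24, 28) = (24, 28)
  bit 1 = 0: acc unchanged = (24, 28)
  bit 2 = 1: acc = (24, 28) + (26, 24) = (28, 17)
  bit 3 = 1: acc = (28, 17) + (23, 16) = (26, 13)

13P = (26, 13)


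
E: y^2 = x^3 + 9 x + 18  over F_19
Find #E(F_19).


For each x in F_19, count y with y^2 = x^3 + 9 x + 18 mod 19:
  x = 1: RHS = 9, y in [3, 16]  -> 2 point(s)
  x = 2: RHS = 6, y in [5, 14]  -> 2 point(s)
  x = 4: RHS = 4, y in [2, 17]  -> 2 point(s)
  x = 5: RHS = 17, y in [6, 13]  -> 2 point(s)
  x = 7: RHS = 6, y in [5, 14]  -> 2 point(s)
  x = 9: RHS = 11, y in [7, 12]  -> 2 point(s)
  x = 10: RHS = 6, y in [5, 14]  -> 2 point(s)
  x = 11: RHS = 4, y in [2, 17]  -> 2 point(s)
  x = 12: RHS = 11, y in [7, 12]  -> 2 point(s)
  x = 14: RHS = 0, y in [0]  -> 1 point(s)
  x = 17: RHS = 11, y in [7, 12]  -> 2 point(s)
Affine points: 21. Add the point at infinity: total = 22.

#E(F_19) = 22


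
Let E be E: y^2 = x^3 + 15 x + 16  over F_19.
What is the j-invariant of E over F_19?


Delta = -16(4 a^3 + 27 b^2) mod 19 = 18
-1728 * (4 a)^3 = -1728 * (4*15)^3 mod 19 = 8
j = 8 * 18^(-1) mod 19 = 11

j = 11 (mod 19)


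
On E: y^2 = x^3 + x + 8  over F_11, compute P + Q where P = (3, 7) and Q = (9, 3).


P != Q, so use the chord formula.
s = (y2 - y1) / (x2 - x1) = (7) / (6) mod 11 = 3
x3 = s^2 - x1 - x2 mod 11 = 3^2 - 3 - 9 = 8
y3 = s (x1 - x3) - y1 mod 11 = 3 * (3 - 8) - 7 = 0

P + Q = (8, 0)


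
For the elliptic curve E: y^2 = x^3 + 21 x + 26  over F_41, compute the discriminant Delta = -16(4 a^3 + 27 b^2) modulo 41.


4 a^3 + 27 b^2 = 4*21^3 + 27*26^2 = 37044 + 18252 = 55296
Delta = -16 * (55296) = -884736
Delta mod 41 = 3

Delta = 3 (mod 41)


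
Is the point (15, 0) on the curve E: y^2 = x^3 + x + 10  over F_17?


Check whether y^2 = x^3 + 1 x + 10 (mod 17) for (x, y) = (15, 0).
LHS: y^2 = 0^2 mod 17 = 0
RHS: x^3 + 1 x + 10 = 15^3 + 1*15 + 10 mod 17 = 0
LHS = RHS

Yes, on the curve


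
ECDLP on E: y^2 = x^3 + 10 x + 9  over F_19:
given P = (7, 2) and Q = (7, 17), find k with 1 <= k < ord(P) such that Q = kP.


Enumerate multiples of P until we hit Q = (7, 17):
  1P = (7, 2)
  2P = (3, 3)
  3P = (15, 0)
  4P = (3, 16)
  5P = (7, 17)
Match found at i = 5.

k = 5


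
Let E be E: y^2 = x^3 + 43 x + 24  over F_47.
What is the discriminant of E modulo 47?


4 a^3 + 27 b^2 = 4*43^3 + 27*24^2 = 318028 + 15552 = 333580
Delta = -16 * (333580) = -5337280
Delta mod 47 = 40

Delta = 40 (mod 47)


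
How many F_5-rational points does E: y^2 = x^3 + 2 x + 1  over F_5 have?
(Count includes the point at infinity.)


For each x in F_5, count y with y^2 = x^3 + 2 x + 1 mod 5:
  x = 0: RHS = 1, y in [1, 4]  -> 2 point(s)
  x = 1: RHS = 4, y in [2, 3]  -> 2 point(s)
  x = 3: RHS = 4, y in [2, 3]  -> 2 point(s)
Affine points: 6. Add the point at infinity: total = 7.

#E(F_5) = 7


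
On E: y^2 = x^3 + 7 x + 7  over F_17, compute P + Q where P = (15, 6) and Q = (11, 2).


P != Q, so use the chord formula.
s = (y2 - y1) / (x2 - x1) = (13) / (13) mod 17 = 1
x3 = s^2 - x1 - x2 mod 17 = 1^2 - 15 - 11 = 9
y3 = s (x1 - x3) - y1 mod 17 = 1 * (15 - 9) - 6 = 0

P + Q = (9, 0)


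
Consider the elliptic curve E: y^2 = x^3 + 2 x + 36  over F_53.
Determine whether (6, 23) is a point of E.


Check whether y^2 = x^3 + 2 x + 36 (mod 53) for (x, y) = (6, 23).
LHS: y^2 = 23^2 mod 53 = 52
RHS: x^3 + 2 x + 36 = 6^3 + 2*6 + 36 mod 53 = 52
LHS = RHS

Yes, on the curve


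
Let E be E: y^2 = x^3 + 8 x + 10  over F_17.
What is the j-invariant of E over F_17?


Delta = -16(4 a^3 + 27 b^2) mod 17 = 5
-1728 * (4 a)^3 = -1728 * (4*8)^3 mod 17 = 3
j = 3 * 5^(-1) mod 17 = 4

j = 4 (mod 17)


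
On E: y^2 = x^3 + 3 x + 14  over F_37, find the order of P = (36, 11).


Compute successive multiples of P until we hit O:
  1P = (36, 11)
  2P = (14, 32)
  3P = (23, 22)
  4P = (19, 23)
  5P = (9, 20)
  6P = (25, 10)
  7P = (2, 19)
  8P = (2, 18)
  ... (continuing to 15P)
  15P = O

ord(P) = 15


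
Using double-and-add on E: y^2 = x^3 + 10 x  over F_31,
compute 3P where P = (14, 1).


k = 3 = 11_2 (binary, LSB first: 11)
Double-and-add from P = (14, 1):
  bit 0 = 1: acc = O + (14, 1) = (14, 1)
  bit 1 = 1: acc = (14, 1) + (0, 0) = (14, 30)

3P = (14, 30)


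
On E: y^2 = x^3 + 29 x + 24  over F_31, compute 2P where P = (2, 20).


Doubling: s = (3 x1^2 + a) / (2 y1)
s = (3*2^2 + 29) / (2*20) mod 31 = 8
x3 = s^2 - 2 x1 mod 31 = 8^2 - 2*2 = 29
y3 = s (x1 - x3) - y1 mod 31 = 8 * (2 - 29) - 20 = 12

2P = (29, 12)


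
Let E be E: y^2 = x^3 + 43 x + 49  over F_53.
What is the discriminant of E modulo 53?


4 a^3 + 27 b^2 = 4*43^3 + 27*49^2 = 318028 + 64827 = 382855
Delta = -16 * (382855) = -6125680
Delta mod 53 = 7

Delta = 7 (mod 53)


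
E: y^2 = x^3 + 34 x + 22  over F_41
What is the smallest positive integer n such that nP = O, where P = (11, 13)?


Compute successive multiples of P until we hit O:
  1P = (11, 13)
  2P = (9, 27)
  3P = (29, 31)
  4P = (2, 37)
  5P = (26, 27)
  6P = (22, 15)
  7P = (6, 14)
  8P = (6, 27)
  ... (continuing to 15P)
  15P = O

ord(P) = 15


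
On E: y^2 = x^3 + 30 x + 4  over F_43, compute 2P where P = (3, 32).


Doubling: s = (3 x1^2 + a) / (2 y1)
s = (3*3^2 + 30) / (2*32) mod 43 = 15
x3 = s^2 - 2 x1 mod 43 = 15^2 - 2*3 = 4
y3 = s (x1 - x3) - y1 mod 43 = 15 * (3 - 4) - 32 = 39

2P = (4, 39)


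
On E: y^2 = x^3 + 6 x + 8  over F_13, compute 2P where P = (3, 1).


k = 2 = 10_2 (binary, LSB first: 01)
Double-and-add from P = (3, 1):
  bit 0 = 0: acc unchanged = O
  bit 1 = 1: acc = O + (3, 12) = (3, 12)

2P = (3, 12)


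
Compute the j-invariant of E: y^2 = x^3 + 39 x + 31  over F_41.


Delta = -16(4 a^3 + 27 b^2) mod 41 = 34
-1728 * (4 a)^3 = -1728 * (4*39)^3 mod 41 = 38
j = 38 * 34^(-1) mod 41 = 18

j = 18 (mod 41)


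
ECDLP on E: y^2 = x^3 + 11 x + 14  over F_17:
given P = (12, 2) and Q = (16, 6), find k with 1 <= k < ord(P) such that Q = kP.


Enumerate multiples of P until we hit Q = (16, 6):
  1P = (12, 2)
  2P = (9, 3)
  3P = (15, 16)
  4P = (8, 11)
  5P = (1, 3)
  6P = (13, 12)
  7P = (7, 14)
  8P = (16, 11)
  9P = (10, 11)
  10P = (11, 2)
  11P = (11, 15)
  12P = (10, 6)
  13P = (16, 6)
Match found at i = 13.

k = 13


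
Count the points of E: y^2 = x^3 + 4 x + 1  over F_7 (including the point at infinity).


For each x in F_7, count y with y^2 = x^3 + 4 x + 1 mod 7:
  x = 0: RHS = 1, y in [1, 6]  -> 2 point(s)
  x = 4: RHS = 4, y in [2, 5]  -> 2 point(s)
Affine points: 4. Add the point at infinity: total = 5.

#E(F_7) = 5


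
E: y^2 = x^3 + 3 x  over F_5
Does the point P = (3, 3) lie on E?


Check whether y^2 = x^3 + 3 x + 0 (mod 5) for (x, y) = (3, 3).
LHS: y^2 = 3^2 mod 5 = 4
RHS: x^3 + 3 x + 0 = 3^3 + 3*3 + 0 mod 5 = 1
LHS != RHS

No, not on the curve


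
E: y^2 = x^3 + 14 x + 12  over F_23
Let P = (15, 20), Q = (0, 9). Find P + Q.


P != Q, so use the chord formula.
s = (y2 - y1) / (x2 - x1) = (12) / (8) mod 23 = 13
x3 = s^2 - x1 - x2 mod 23 = 13^2 - 15 - 0 = 16
y3 = s (x1 - x3) - y1 mod 23 = 13 * (15 - 16) - 20 = 13

P + Q = (16, 13)


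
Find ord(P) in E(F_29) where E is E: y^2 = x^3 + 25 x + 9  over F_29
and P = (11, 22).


Compute successive multiples of P until we hit O:
  1P = (11, 22)
  2P = (27, 3)
  3P = (0, 3)
  4P = (9, 21)
  5P = (2, 26)
  6P = (23, 22)
  7P = (24, 7)
  8P = (7, 18)
  ... (continuing to 36P)
  36P = O

ord(P) = 36


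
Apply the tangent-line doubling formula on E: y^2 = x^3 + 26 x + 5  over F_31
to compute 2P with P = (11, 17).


Doubling: s = (3 x1^2 + a) / (2 y1)
s = (3*11^2 + 26) / (2*17) mod 31 = 16
x3 = s^2 - 2 x1 mod 31 = 16^2 - 2*11 = 17
y3 = s (x1 - x3) - y1 mod 31 = 16 * (11 - 17) - 17 = 11

2P = (17, 11)


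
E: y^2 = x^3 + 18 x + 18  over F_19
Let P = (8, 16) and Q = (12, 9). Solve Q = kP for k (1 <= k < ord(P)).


Enumerate multiples of P until we hit Q = (12, 9):
  1P = (8, 16)
  2P = (12, 10)
  3P = (6, 0)
  4P = (12, 9)
Match found at i = 4.

k = 4


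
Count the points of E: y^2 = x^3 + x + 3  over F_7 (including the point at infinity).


For each x in F_7, count y with y^2 = x^3 + 1 x + 3 mod 7:
  x = 4: RHS = 1, y in [1, 6]  -> 2 point(s)
  x = 5: RHS = 0, y in [0]  -> 1 point(s)
  x = 6: RHS = 1, y in [1, 6]  -> 2 point(s)
Affine points: 5. Add the point at infinity: total = 6.

#E(F_7) = 6


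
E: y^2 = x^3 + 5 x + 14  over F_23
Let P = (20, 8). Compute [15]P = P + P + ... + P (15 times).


k = 15 = 1111_2 (binary, LSB first: 1111)
Double-and-add from P = (20, 8):
  bit 0 = 1: acc = O + (20, 8) = (20, 8)
  bit 1 = 1: acc = (20, 8) + (10, 12) = (18, 5)
  bit 2 = 1: acc = (18, 5) + (16, 21) = (7, 22)
  bit 3 = 1: acc = (7, 22) + (9, 12) = (9, 11)

15P = (9, 11)


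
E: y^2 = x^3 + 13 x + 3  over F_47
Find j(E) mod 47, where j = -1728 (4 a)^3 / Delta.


Delta = -16(4 a^3 + 27 b^2) mod 47 = 29
-1728 * (4 a)^3 = -1728 * (4*13)^3 mod 47 = 12
j = 12 * 29^(-1) mod 47 = 15

j = 15 (mod 47)


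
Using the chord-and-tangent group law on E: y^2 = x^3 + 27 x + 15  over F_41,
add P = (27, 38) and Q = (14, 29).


P != Q, so use the chord formula.
s = (y2 - y1) / (x2 - x1) = (32) / (28) mod 41 = 7
x3 = s^2 - x1 - x2 mod 41 = 7^2 - 27 - 14 = 8
y3 = s (x1 - x3) - y1 mod 41 = 7 * (27 - 8) - 38 = 13

P + Q = (8, 13)


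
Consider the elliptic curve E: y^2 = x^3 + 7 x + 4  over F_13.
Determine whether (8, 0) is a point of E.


Check whether y^2 = x^3 + 7 x + 4 (mod 13) for (x, y) = (8, 0).
LHS: y^2 = 0^2 mod 13 = 0
RHS: x^3 + 7 x + 4 = 8^3 + 7*8 + 4 mod 13 = 0
LHS = RHS

Yes, on the curve


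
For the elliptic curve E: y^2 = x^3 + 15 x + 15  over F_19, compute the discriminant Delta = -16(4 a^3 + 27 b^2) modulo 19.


4 a^3 + 27 b^2 = 4*15^3 + 27*15^2 = 13500 + 6075 = 19575
Delta = -16 * (19575) = -313200
Delta mod 19 = 15

Delta = 15 (mod 19)


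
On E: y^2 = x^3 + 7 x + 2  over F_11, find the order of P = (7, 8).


Compute successive multiples of P until we hit O:
  1P = (7, 8)
  2P = (8, 3)
  3P = (10, 7)
  4P = (10, 4)
  5P = (8, 8)
  6P = (7, 3)
  7P = O

ord(P) = 7


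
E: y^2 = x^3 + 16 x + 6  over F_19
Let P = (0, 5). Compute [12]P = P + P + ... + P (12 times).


k = 12 = 1100_2 (binary, LSB first: 0011)
Double-and-add from P = (0, 5):
  bit 0 = 0: acc unchanged = O
  bit 1 = 0: acc unchanged = O
  bit 2 = 1: acc = O + (15, 12) = (15, 12)
  bit 3 = 1: acc = (15, 12) + (13, 6) = (0, 14)

12P = (0, 14)


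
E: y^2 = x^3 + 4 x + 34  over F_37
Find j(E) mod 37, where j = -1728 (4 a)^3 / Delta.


Delta = -16(4 a^3 + 27 b^2) mod 37 = 8
-1728 * (4 a)^3 = -1728 * (4*4)^3 mod 37 = 27
j = 27 * 8^(-1) mod 37 = 8

j = 8 (mod 37)


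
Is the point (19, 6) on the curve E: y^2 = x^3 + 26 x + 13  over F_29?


Check whether y^2 = x^3 + 26 x + 13 (mod 29) for (x, y) = (19, 6).
LHS: y^2 = 6^2 mod 29 = 7
RHS: x^3 + 26 x + 13 = 19^3 + 26*19 + 13 mod 29 = 0
LHS != RHS

No, not on the curve


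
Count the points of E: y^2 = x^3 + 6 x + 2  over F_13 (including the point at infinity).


For each x in F_13, count y with y^2 = x^3 + 6 x + 2 mod 13:
  x = 1: RHS = 9, y in [3, 10]  -> 2 point(s)
  x = 2: RHS = 9, y in [3, 10]  -> 2 point(s)
  x = 4: RHS = 12, y in [5, 8]  -> 2 point(s)
  x = 5: RHS = 1, y in [1, 12]  -> 2 point(s)
  x = 7: RHS = 10, y in [6, 7]  -> 2 point(s)
  x = 8: RHS = 3, y in [4, 9]  -> 2 point(s)
  x = 10: RHS = 9, y in [3, 10]  -> 2 point(s)
Affine points: 14. Add the point at infinity: total = 15.

#E(F_13) = 15


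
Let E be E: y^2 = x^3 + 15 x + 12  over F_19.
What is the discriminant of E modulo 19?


4 a^3 + 27 b^2 = 4*15^3 + 27*12^2 = 13500 + 3888 = 17388
Delta = -16 * (17388) = -278208
Delta mod 19 = 9

Delta = 9 (mod 19)


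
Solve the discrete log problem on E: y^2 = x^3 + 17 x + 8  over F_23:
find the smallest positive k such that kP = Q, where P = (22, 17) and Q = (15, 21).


Enumerate multiples of P until we hit Q = (15, 21):
  1P = (22, 17)
  2P = (15, 2)
  3P = (15, 21)
Match found at i = 3.

k = 3


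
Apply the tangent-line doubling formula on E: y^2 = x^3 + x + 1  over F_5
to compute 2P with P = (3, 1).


Doubling: s = (3 x1^2 + a) / (2 y1)
s = (3*3^2 + 1) / (2*1) mod 5 = 4
x3 = s^2 - 2 x1 mod 5 = 4^2 - 2*3 = 0
y3 = s (x1 - x3) - y1 mod 5 = 4 * (3 - 0) - 1 = 1

2P = (0, 1)


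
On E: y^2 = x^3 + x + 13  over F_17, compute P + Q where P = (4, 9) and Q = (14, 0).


P != Q, so use the chord formula.
s = (y2 - y1) / (x2 - x1) = (8) / (10) mod 17 = 11
x3 = s^2 - x1 - x2 mod 17 = 11^2 - 4 - 14 = 1
y3 = s (x1 - x3) - y1 mod 17 = 11 * (4 - 1) - 9 = 7

P + Q = (1, 7)


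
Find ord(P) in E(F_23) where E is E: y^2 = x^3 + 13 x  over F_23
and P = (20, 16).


Compute successive multiples of P until we hit O:
  1P = (20, 16)
  2P = (9, 15)
  3P = (21, 9)
  4P = (8, 15)
  5P = (22, 3)
  6P = (6, 8)
  7P = (10, 16)
  8P = (16, 7)
  ... (continuing to 24P)
  24P = O

ord(P) = 24


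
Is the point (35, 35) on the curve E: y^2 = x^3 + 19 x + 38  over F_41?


Check whether y^2 = x^3 + 19 x + 38 (mod 41) for (x, y) = (35, 35).
LHS: y^2 = 35^2 mod 41 = 36
RHS: x^3 + 19 x + 38 = 35^3 + 19*35 + 38 mod 41 = 36
LHS = RHS

Yes, on the curve


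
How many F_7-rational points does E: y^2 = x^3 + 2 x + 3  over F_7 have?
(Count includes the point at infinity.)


For each x in F_7, count y with y^2 = x^3 + 2 x + 3 mod 7:
  x = 2: RHS = 1, y in [1, 6]  -> 2 point(s)
  x = 3: RHS = 1, y in [1, 6]  -> 2 point(s)
  x = 6: RHS = 0, y in [0]  -> 1 point(s)
Affine points: 5. Add the point at infinity: total = 6.

#E(F_7) = 6


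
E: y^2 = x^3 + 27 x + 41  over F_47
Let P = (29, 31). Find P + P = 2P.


Doubling: s = (3 x1^2 + a) / (2 y1)
s = (3*29^2 + 27) / (2*31) mod 47 = 29
x3 = s^2 - 2 x1 mod 47 = 29^2 - 2*29 = 31
y3 = s (x1 - x3) - y1 mod 47 = 29 * (29 - 31) - 31 = 5

2P = (31, 5)


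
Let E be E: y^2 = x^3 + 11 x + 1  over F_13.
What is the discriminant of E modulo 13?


4 a^3 + 27 b^2 = 4*11^3 + 27*1^2 = 5324 + 27 = 5351
Delta = -16 * (5351) = -85616
Delta mod 13 = 2

Delta = 2 (mod 13)


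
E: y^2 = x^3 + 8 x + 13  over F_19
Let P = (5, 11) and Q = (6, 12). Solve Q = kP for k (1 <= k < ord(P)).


Enumerate multiples of P until we hit Q = (6, 12):
  1P = (5, 11)
  2P = (6, 12)
Match found at i = 2.

k = 2
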